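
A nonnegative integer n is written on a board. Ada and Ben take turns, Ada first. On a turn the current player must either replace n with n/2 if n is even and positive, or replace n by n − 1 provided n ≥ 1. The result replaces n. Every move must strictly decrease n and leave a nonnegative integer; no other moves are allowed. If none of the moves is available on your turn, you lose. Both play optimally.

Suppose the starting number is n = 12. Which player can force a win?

Compute win/loss labels from the base case upward. A position with no move is L. Any other position is W if it can reach an L in one move, else L.
n=0: no move → L
n=1: reaches L-position 0 → W
n=2: only reaches 1(W), which is W → L
n=3: reaches L-position 2 → W
n=4: reaches L-position 2 → W
n=5: only reaches 4(W), which is W → L
n=6: reaches L-position 5 → W
n=7: only reaches 6(W), which is W → L
n=8: reaches L-position 7 → W
n=9: only reaches 8(W), which is W → L
n=10: reaches L-position 5 → W
n=11: only reaches 10(W), which is W → L
n=12: reaches L-position 11 → W
The starting position 12 is W: Ada should move to 11, handing over an L position.

Ada wins.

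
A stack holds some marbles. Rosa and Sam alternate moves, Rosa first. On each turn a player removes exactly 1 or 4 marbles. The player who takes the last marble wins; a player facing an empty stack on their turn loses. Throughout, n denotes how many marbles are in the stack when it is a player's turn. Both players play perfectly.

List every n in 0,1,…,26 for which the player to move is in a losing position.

Work bottom-up. With no move the player to move loses. Otherwise the position is W if at least one move leads to an L position for the opponent, and L if every move leads to a W.
n=0: no move → L
n=1: reaches L-position 0 → W
n=2: only reaches 1(W), which is W → L
n=3: reaches L-position 2 → W
n=4: reaches L-position 0 → W
n=5: only reaches 4(W), 1(W), all W → L
n=6: reaches L-position 5 → W
n=7: only reaches 6(W), 3(W), all W → L
n=8: reaches L-position 7 → W
n=9: reaches L-position 5 → W
n=10: only reaches 9(W), 6(W), all W → L
n=11: reaches L-position 10 → W
n=12: only reaches 11(W), 8(W), all W → L
n=13: reaches L-position 12 → W
n=14: reaches L-position 10 → W
n=15: only reaches 14(W), 11(W), all W → L
n=16: reaches L-position 15 → W
n=17: only reaches 16(W), 13(W), all W → L
n=18: reaches L-position 17 → W
n=19: reaches L-position 15 → W
n=20: only reaches 19(W), 16(W), all W → L
n=21: reaches L-position 20 → W
n=22: only reaches 21(W), 18(W), all W → L
n=23: reaches L-position 22 → W
n=24: reaches L-position 20 → W
n=25: only reaches 24(W), 21(W), all W → L
n=26: reaches L-position 25 → W
Reading off the rows marked L gives the requested list; there are 11 such values of n.

0, 2, 5, 7, 10, 12, 15, 17, 20, 22, 25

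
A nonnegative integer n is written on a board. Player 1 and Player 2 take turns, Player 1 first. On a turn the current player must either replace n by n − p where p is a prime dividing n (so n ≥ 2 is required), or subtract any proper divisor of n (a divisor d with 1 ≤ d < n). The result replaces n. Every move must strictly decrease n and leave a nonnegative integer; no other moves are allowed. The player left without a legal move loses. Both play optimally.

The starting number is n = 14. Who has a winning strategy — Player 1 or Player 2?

Build the W/L table. Terminal = L. A non-terminal position is W if it has a move to some L; otherwise it is L.
n=0: no move → L
n=1: no move → L
n=2: →0(L), so W
n=3: →0(L), so W
n=4: →2(W), 3(W) — all W, so L
n=5: →0(L), so W
n=6: →4(L), so W
n=7: →0(L), so W
n=8: →4(L), so W
n=9: →6(W), 8(W) — all W, so L
n=10: →9(L), so W
n=11: →0(L), so W
n=12: →9(L), so W
n=13: →0(L), so W
n=14: →7(W), 12(W), 13(W) — all W, so L
Every move from 14 reaches a W position, so the mover loses.

Player 2 wins.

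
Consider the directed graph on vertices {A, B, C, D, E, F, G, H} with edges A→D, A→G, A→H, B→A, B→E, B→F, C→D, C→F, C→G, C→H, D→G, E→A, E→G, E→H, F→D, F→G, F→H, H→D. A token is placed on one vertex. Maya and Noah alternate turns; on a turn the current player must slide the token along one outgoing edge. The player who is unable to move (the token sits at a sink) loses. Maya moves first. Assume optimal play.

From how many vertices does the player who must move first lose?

3

Classify positions by backward induction: terminal positions (no move available) are L. From any other position, the mover wins iff some move reaches an L.
Every edge goes from a vertex to one that appears earlier in the order G, D, H, F, A, E, C, B, so processing vertices in that order labels each vertex after all of its successors.
G: no outgoing edge → L
D: →G(L), so W
H: →D(W) only, which is W, so L
F: →H(L), so W
A: →H(L), so W
E: →H(L), so W
C: →H(L), so W
B: →E(W), A(W), F(W) — all W, so L
The L vertices are B, G, H; that is 3 in all.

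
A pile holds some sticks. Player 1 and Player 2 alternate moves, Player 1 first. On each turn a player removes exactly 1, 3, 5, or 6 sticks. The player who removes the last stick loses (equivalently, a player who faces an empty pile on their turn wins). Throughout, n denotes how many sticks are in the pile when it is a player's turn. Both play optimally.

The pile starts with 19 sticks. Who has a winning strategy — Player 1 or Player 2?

Use the standard recursion: the mover wins at a terminal position; elsewhere, the mover wins exactly when some move hands the opponent an L position.
n=0: no move; the opponent has just taken the last stick and therefore loses → W
n=1: L (sole option 0(W) is W)
n=2: W (go to 1, an L position)
n=3: L (options 2(W), 0(W) are all W)
n=4: W (go to 3, an L position)
n=5: L (options 4(W), 2(W), 0(W) are all W)
n=6: W (go to 5, an L position)
n=7: W (go to 1, an L position)
n=8: W (go to 5, an L position)
n=9: W (go to 3, an L position)
n=10: W (go to 5, an L position)
n=11: W (go to 5, an L position)
n=12: L (options 11(W), 9(W), 7(W), 6(W) are all W)
n=13: W (go to 12, an L position)
n=14: L (options 13(W), 11(W), 9(W), 8(W) are all W)
n=15: W (go to 14, an L position)
n=16: L (options 15(W), 13(W), 11(W), 10(W) are all W)
n=17: W (go to 16, an L position)
n=18: W (go to 12, an L position)
n=19: W (go to 16, an L position)
From 19 Player 1 can remove 3, leaving 16, reaching an L position.

Player 1 wins.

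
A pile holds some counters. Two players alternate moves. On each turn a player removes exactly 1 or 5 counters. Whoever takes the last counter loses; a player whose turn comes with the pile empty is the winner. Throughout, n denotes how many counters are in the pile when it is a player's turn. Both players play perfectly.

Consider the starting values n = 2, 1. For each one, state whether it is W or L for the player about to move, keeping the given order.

2: W, 1: L

Use the standard recursion: the mover wins at a terminal position; elsewhere, the mover wins exactly when some move hands the opponent an L position.
n=0: no move; the opponent has just taken the last counter and therefore loses → W
n=1: L (sole option 0(W) is W)
n=2: W (go to 1, an L position)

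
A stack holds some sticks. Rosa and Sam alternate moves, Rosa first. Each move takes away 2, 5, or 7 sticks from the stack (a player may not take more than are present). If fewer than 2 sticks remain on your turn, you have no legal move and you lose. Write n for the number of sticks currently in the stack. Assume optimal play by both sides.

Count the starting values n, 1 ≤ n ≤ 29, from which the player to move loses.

8

Use the standard recursion: the mover loses at a terminal position; elsewhere, the mover wins exactly when some move hands the opponent an L position.
n=0: no move → L
n=1: no move → L
n=2: can move to 0, which is L ⇒ W
n=3: can move to 1, which is L ⇒ W
n=4: the only move is to 2(W), a W ⇒ L
n=5: can move to 0, which is L ⇒ W
n=6: can move to 4, which is L ⇒ W
n=7: can move to 0, which is L ⇒ W
n=8: can move to 1, which is L ⇒ W
n=9: can move to 4, which is L ⇒ W
n=10: moves to 8(W), 5(W), 3(W); every one is W ⇒ L
n=11: can move to 4, which is L ⇒ W
n=12: can move to 10, which is L ⇒ W
n=13: moves to 11(W), 8(W), 6(W); every one is W ⇒ L
n=14: moves to 12(W), 9(W), 7(W); every one is W ⇒ L
n=15: can move to 13, which is L ⇒ W
n=16: can move to 14, which is L ⇒ W
n=17: can move to 10, which is L ⇒ W
n=18: can move to 13, which is L ⇒ W
n=19: can move to 14, which is L ⇒ W
n=20: can move to 13, which is L ⇒ W
n=21: can move to 14, which is L ⇒ W
n=22: moves to 20(W), 17(W), 15(W); every one is W ⇒ L
n=23: moves to 21(W), 18(W), 16(W); every one is W ⇒ L
n=24: can move to 22, which is L ⇒ W
n=25: can move to 23, which is L ⇒ W
n=26: moves to 24(W), 21(W), 19(W); every one is W ⇒ L
n=27: can move to 22, which is L ⇒ W
n=28: can move to 26, which is L ⇒ W
n=29: can move to 22, which is L ⇒ W
L entries with 1 ≤ n ≤ 29 (n=0 is outside the asked range and is not counted): n = 1, 4, 10, 13, 14, 22, 23, 26; that makes 8.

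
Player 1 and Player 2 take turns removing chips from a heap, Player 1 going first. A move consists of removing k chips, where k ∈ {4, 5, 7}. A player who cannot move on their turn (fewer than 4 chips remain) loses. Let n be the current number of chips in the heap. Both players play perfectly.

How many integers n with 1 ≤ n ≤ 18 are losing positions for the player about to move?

Classify positions by backward induction: terminal positions (no move available) are L. From any other position, the mover wins iff some move reaches an L.
n=0: no move → L
n=1: no move → L
n=2: no move → L
n=3: no move → L
n=4: can move to 0, which is L ⇒ W
n=5: can move to 1, which is L ⇒ W
n=6: can move to 2, which is L ⇒ W
n=7: can move to 3, which is L ⇒ W
n=8: can move to 3, which is L ⇒ W
n=9: can move to 2, which is L ⇒ W
n=10: can move to 3, which is L ⇒ W
n=11: moves to 7(W), 6(W), 4(W); every one is W ⇒ L
n=12: moves to 8(W), 7(W), 5(W); every one is W ⇒ L
n=13: moves to 9(W), 8(W), 6(W); every one is W ⇒ L
n=14: moves to 10(W), 9(W), 7(W); every one is W ⇒ L
n=15: can move to 11, which is L ⇒ W
n=16: can move to 12, which is L ⇒ W
n=17: can move to 13, which is L ⇒ W
n=18: can move to 14, which is L ⇒ W
L entries with 1 ≤ n ≤ 18 (n=0 is outside the asked range and is not counted): n = 1, 2, 3, 11, 12, 13, 14; that makes 7.

7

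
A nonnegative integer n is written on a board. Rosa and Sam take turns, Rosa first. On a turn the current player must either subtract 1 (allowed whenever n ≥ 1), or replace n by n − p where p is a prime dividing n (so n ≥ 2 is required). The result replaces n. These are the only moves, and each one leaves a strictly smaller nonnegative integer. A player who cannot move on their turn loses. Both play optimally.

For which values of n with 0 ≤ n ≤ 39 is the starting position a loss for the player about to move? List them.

0, 4, 8, 12, 16, 20, 24, 28, 32, 36

Build the W/L table. Terminal = L. A non-terminal position is W if it has a move to some L; otherwise it is L.
n=0: no move → L
n=1: →0(L), so W
n=2: →0(L), so W
n=3: →0(L), so W
n=4: →2(W), 3(W) — all W, so L
n=5: →0(L), so W
n=6: →4(L), so W
n=7: →0(L), so W
n=8: →6(W), 7(W) — all W, so L
n=9: →8(L), so W
n=10: →8(L), so W
n=11: →0(L), so W
n=12: →9(W), 10(W), 11(W) — all W, so L
n=13: →0(L), so W
n=14: →12(L), so W
n=15: →12(L), so W
n=16: →14(W), 15(W) — all W, so L
n=17: →0(L), so W
n=18: →16(L), so W
n=19: →0(L), so W
n=20: →15(W), 18(W), 19(W) — all W, so L
n=21: →20(L), so W
n=22: →20(L), so W
n=23: →0(L), so W
n=24: →21(W), 22(W), 23(W) — all W, so L
n=25: →20(L), so W
n=26: →24(L), so W
n=27: →24(L), so W
n=28: →21(W), 26(W), 27(W) — all W, so L
n=29: →0(L), so W
n=30: →28(L), so W
n=31: →0(L), so W
n=32: →30(W), 31(W) — all W, so L
n=33: →32(L), so W
n=34: →32(L), so W
n=35: →28(L), so W
n=36: →33(W), 34(W), 35(W) — all W, so L
n=37: →0(L), so W
n=38: →36(L), so W
n=39: →36(L), so W
The losing starting values of n are exactly the entries labelled L in this table (10 of them).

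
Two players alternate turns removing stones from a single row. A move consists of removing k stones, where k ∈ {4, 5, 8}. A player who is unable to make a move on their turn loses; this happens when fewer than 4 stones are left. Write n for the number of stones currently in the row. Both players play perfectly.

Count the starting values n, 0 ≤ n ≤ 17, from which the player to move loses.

8

Work bottom-up. With no move the player to move loses. Otherwise the position is W if at least one move leads to an L position for the opponent, and L if every move leads to a W.
n=0: no move → L
n=1: no move → L
n=2: no move → L
n=3: no move → L
n=4: can move to 0, which is L ⇒ W
n=5: can move to 1, which is L ⇒ W
n=6: can move to 2, which is L ⇒ W
n=7: can move to 3, which is L ⇒ W
n=8: can move to 3, which is L ⇒ W
n=9: can move to 1, which is L ⇒ W
n=10: can move to 2, which is L ⇒ W
n=11: can move to 3, which is L ⇒ W
n=12: moves to 8(W), 7(W), 4(W); every one is W ⇒ L
n=13: moves to 9(W), 8(W), 5(W); every one is W ⇒ L
n=14: moves to 10(W), 9(W), 6(W); every one is W ⇒ L
n=15: moves to 11(W), 10(W), 7(W); every one is W ⇒ L
n=16: can move to 12, which is L ⇒ W
n=17: can move to 13, which is L ⇒ W
L entries with 0 ≤ n ≤ 17: n = 0, 1, 2, 3, 12, 13, 14, 15; that makes 8.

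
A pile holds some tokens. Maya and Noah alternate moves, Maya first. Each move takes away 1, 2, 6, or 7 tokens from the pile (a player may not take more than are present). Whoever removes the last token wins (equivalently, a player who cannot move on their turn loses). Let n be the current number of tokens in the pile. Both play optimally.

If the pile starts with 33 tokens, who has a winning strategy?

Classify positions by backward induction: terminal positions (no move available) are L. From any other position, the mover wins iff some move reaches an L.
n=0: no move → L
n=1: W (go to 0, an L position)
n=2: W (go to 0, an L position)
n=3: L (options 2(W), 1(W) are all W)
n=4: W (go to 3, an L position)
n=5: W (go to 3, an L position)
n=6: W (go to 0, an L position)
n=7: W (go to 0, an L position)
n=8: L (options 7(W), 6(W), 2(W), 1(W) are all W)
n=9: W (go to 8, an L position)
n=10: W (go to 8, an L position)
n=11: L (options 10(W), 9(W), 5(W), 4(W) are all W)
n=12: W (go to 11, an L position)
n=13: W (go to 11, an L position)
n=14: W (go to 8, an L position)
n=15: W (go to 8, an L position)
n=16: L (options 15(W), 14(W), 10(W), 9(W) are all W)
n=17: W (go to 16, an L position)
n=18: W (go to 16, an L position)
n=19: L (options 18(W), 17(W), 13(W), 12(W) are all W)
n=20: W (go to 19, an L position)
n=21: W (go to 19, an L position)
n=22: W (go to 16, an L position)
n=23: W (go to 16, an L position)
n=24: L (options 23(W), 22(W), 18(W), 17(W) are all W)
n=25: W (go to 24, an L position)
n=26: W (go to 24, an L position)
n=27: L (options 26(W), 25(W), 21(W), 20(W) are all W)
n=28: W (go to 27, an L position)
n=29: W (go to 27, an L position)
n=30: W (go to 24, an L position)
n=31: W (go to 24, an L position)
n=32: L (options 31(W), 30(W), 26(W), 25(W) are all W)
n=33: W (go to 32, an L position)
From 33 Maya can remove 1, leaving 32, reaching an L position.

Maya wins.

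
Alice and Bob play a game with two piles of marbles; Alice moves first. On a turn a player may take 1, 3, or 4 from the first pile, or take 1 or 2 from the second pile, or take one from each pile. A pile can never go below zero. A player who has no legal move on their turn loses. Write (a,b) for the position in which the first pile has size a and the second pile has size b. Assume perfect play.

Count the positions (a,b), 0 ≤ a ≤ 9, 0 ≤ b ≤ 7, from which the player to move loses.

23

Label each position W (a win for the player to move) or L (a loss). A position with no legal move is L; any other position is W exactly when some move reaches an L, and L when every move reaches a W.
Every move lowers a or b (never raises either), so fill the grid row by row in increasing a, and left to right within a row: each cell's successors are then already labelled.
      b=0  b=1  b=2  b=3  b=4  b=5  b=6  b=7
a=0:    L    W    W    L    W    W    L    W
a=1:    W    W    L    W    W    L    W    W
a=2:    L    W    W    W    L    W    W    L
a=3:    W    W    L    W    W    W    W    W
a=4:    W    L    W    W    L    W    W    L
a=5:    W    W    W    L    W    W    L    W
a=6:    W    L    W    W    W    L    W    W
a=7:    L    W    W    L    W    W    W    W
a=8:    W    W    L    W    W    L    W    W
a=9:    L    W    W    W    L    W    W    L
Cells with no legal move (terminal, hence L): (0,0).
The remaining L cells, each justified by listing all of its moves:
(0,3): only reaches (0,2)(W), (0,1)(W), all W → L
(0,6): only reaches (0,5)(W), (0,4)(W), all W → L
(1,2): only reaches (0,2)(W), (1,1)(W), (1,0)(W), (0,1)(W), all W → L
(1,5): only reaches (0,5)(W), (1,4)(W), (1,3)(W), (0,4)(W), all W → L
(2,0): only reaches (1,0)(W), which is W → L
(2,4): only reaches (1,4)(W), (2,3)(W), (2,2)(W), (1,3)(W), all W → L
(2,7): only reaches (1,7)(W), (2,6)(W), (2,5)(W), (1,6)(W), all W → L
(3,2): only reaches (2,2)(W), (0,2)(W), (3,1)(W), (3,0)(W), (2,1)(W), all W → L
(4,1): only reaches (3,1)(W), (1,1)(W), (0,1)(W), (4,0)(W), (3,0)(W), all W → L
(4,4): only reaches (3,4)(W), (1,4)(W), (0,4)(W), (4,3)(W), (4,2)(W), (3,3)(W), all W → L
(4,7): only reaches (3,7)(W), (1,7)(W), (0,7)(W), (4,6)(W), (4,5)(W), (3,6)(W), all W → L
(5,3): only reaches (4,3)(W), (2,3)(W), (1,3)(W), (5,2)(W), (5,1)(W), (4,2)(W), all W → L
(5,6): only reaches (4,6)(W), (2,6)(W), (1,6)(W), (5,5)(W), (5,4)(W), (4,5)(W), all W → L
(6,1): only reaches (5,1)(W), (3,1)(W), (2,1)(W), (6,0)(W), (5,0)(W), all W → L
(6,5): only reaches (5,5)(W), (3,5)(W), (2,5)(W), (6,4)(W), (6,3)(W), (5,4)(W), all W → L
(7,0): only reaches (6,0)(W), (4,0)(W), (3,0)(W), all W → L
(7,3): only reaches (6,3)(W), (4,3)(W), (3,3)(W), (7,2)(W), (7,1)(W), (6,2)(W), all W → L
(8,2): only reaches (7,2)(W), (5,2)(W), (4,2)(W), (8,1)(W), (8,0)(W), (7,1)(W), all W → L
(8,5): only reaches (7,5)(W), (5,5)(W), (4,5)(W), (8,4)(W), (8,3)(W), (7,4)(W), all W → L
(9,0): only reaches (8,0)(W), (6,0)(W), (5,0)(W), all W → L
(9,4): only reaches (8,4)(W), (6,4)(W), (5,4)(W), (9,3)(W), (9,2)(W), (8,3)(W), all W → L
(9,7): only reaches (8,7)(W), (6,7)(W), (5,7)(W), (9,6)(W), (9,5)(W), (8,6)(W), all W → L
Every other cell has at least one move into one of the L cells above, so it is W.
L cells per row: a=0: 3, a=1: 2, a=2: 3, a=3: 1, a=4: 3, a=5: 2, a=6: 2, a=7: 2, a=8: 2, a=9: 3; total 23.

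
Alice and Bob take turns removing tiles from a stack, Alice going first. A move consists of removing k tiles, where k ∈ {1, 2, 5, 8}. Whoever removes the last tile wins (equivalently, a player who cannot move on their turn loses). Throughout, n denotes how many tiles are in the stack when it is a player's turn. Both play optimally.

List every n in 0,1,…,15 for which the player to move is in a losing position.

Build the W/L table. Terminal = L. A non-terminal position is W if it has a move to some L; otherwise it is L.
n=0: no move → L
n=1: W (go to 0, an L position)
n=2: W (go to 0, an L position)
n=3: L (options 2(W), 1(W) are all W)
n=4: W (go to 3, an L position)
n=5: W (go to 3, an L position)
n=6: L (options 5(W), 4(W), 1(W) are all W)
n=7: W (go to 6, an L position)
n=8: W (go to 6, an L position)
n=9: L (options 8(W), 7(W), 4(W), 1(W) are all W)
n=10: W (go to 9, an L position)
n=11: W (go to 9, an L position)
n=12: L (options 11(W), 10(W), 7(W), 4(W) are all W)
n=13: W (go to 12, an L position)
n=14: W (go to 12, an L position)
n=15: L (options 14(W), 13(W), 10(W), 7(W) are all W)
The losing starting values of n are exactly the entries labelled L in this table (6 of them).

0, 3, 6, 9, 12, 15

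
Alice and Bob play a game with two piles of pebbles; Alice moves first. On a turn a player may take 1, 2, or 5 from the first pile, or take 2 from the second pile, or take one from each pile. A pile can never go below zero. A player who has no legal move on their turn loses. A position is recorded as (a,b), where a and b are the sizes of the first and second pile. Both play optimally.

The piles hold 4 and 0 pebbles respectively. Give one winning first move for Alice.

Move to (3,0).

Classify positions by backward induction: terminal positions (no move available) are L. From any other position, the mover wins iff some move reaches an L.
No move ever increases a pile, so every position that can arise here has a ≤ 4 and b ≤ 0; it is enough to label the cells with 0 ≤ a ≤ 4 and 0 ≤ b ≤ 0.
Every move lowers a or b (never raises either), so fill the grid row by row in increasing a, and left to right within a row: each cell's successors are then already labelled.
      b=0
a=0:    L
a=1:    W
a=2:    W
a=3:    L
a=4:    W
Cells with no legal move (terminal, hence L): (0,0).
The remaining L cells, each justified by listing all of its moves:
(3,0): moves to (2,0)(W), (1,0)(W); every one is W ⇒ L
Every other cell has at least one move into one of the L cells above, so it is W.
From (4,0), the L positions reachable in one move are: (3,0).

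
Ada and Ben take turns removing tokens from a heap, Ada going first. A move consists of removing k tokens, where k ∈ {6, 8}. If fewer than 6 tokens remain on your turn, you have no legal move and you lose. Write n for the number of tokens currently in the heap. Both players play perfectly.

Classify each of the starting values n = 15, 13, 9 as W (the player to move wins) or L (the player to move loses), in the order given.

Build the W/L table. Terminal = L. A non-terminal position is W if it has a move to some L; otherwise it is L.
n=0: no move → L
n=1: no move → L
n=2: no move → L
n=3: no move → L
n=4: no move → L
n=5: no move → L
n=6: W (go to 0, an L position)
n=7: W (go to 1, an L position)
n=8: W (go to 2, an L position)
n=9: W (go to 3, an L position)
n=10: W (go to 4, an L position)
n=11: W (go to 5, an L position)
n=12: W (go to 4, an L position)
n=13: W (go to 5, an L position)
n=14: L (options 8(W), 6(W) are all W)
n=15: L (options 9(W), 7(W) are all W)

15: L, 13: W, 9: W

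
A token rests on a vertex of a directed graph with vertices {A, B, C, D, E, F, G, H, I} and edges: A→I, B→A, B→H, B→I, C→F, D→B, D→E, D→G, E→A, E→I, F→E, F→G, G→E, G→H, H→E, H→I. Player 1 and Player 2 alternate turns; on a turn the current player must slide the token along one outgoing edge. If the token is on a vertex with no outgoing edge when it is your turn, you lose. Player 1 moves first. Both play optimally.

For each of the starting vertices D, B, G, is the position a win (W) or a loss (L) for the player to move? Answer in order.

D: W, B: W, G: L

Classify positions by backward induction: terminal positions (no move available) are L. From any other position, the mover wins iff some move reaches an L.
Every edge goes from a vertex to one that appears earlier in the order I, A, E, H, B, G, F, C, D, so processing vertices in that order labels each vertex after all of its successors.
I: no outgoing edge → L
A: →I(L), so W
E: →I(L), so W
H: →I(L), so W
B: →I(L), so W
G: →H(W), E(W) — all W, so L
F: →G(L), so W
C: →F(W) only, which is W, so L
D: →G(L), so W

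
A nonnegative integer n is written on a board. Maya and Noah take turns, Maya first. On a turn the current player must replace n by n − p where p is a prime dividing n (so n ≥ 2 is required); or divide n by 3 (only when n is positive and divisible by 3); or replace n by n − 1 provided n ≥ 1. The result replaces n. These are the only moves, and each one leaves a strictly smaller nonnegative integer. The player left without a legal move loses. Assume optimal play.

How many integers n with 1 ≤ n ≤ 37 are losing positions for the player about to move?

Compute win/loss labels from the base case upward. A position with no move is L. Any other position is W if it can reach an L in one move, else L.
n=0: no move → L
n=1: reaches L-position 0 → W
n=2: reaches L-position 0 → W
n=3: reaches L-position 0 → W
n=4: only reaches 2(W), 3(W), all W → L
n=5: reaches L-position 0 → W
n=6: reaches L-position 4 → W
n=7: reaches L-position 0 → W
n=8: only reaches 6(W), 7(W), all W → L
n=9: reaches L-position 8 → W
n=10: reaches L-position 8 → W
n=11: reaches L-position 0 → W
n=12: reaches L-position 4 → W
n=13: reaches L-position 0 → W
n=14: only reaches 7(W), 12(W), 13(W), all W → L
n=15: reaches L-position 14 → W
n=16: reaches L-position 14 → W
n=17: reaches L-position 0 → W
n=18: only reaches 6(W), 15(W), 16(W), 17(W), all W → L
n=19: reaches L-position 0 → W
n=20: reaches L-position 18 → W
n=21: reaches L-position 14 → W
n=22: only reaches 11(W), 20(W), 21(W), all W → L
n=23: reaches L-position 0 → W
n=24: reaches L-position 8 → W
n=25: only reaches 20(W), 24(W), all W → L
n=26: reaches L-position 25 → W
n=27: only reaches 9(W), 24(W), 26(W), all W → L
n=28: reaches L-position 27 → W
n=29: reaches L-position 0 → W
n=30: reaches L-position 25 → W
n=31: reaches L-position 0 → W
n=32: only reaches 30(W), 31(W), all W → L
n=33: reaches L-position 22 → W
n=34: reaches L-position 32 → W
n=35: only reaches 28(W), 30(W), 34(W), all W → L
n=36: reaches L-position 35 → W
n=37: reaches L-position 0 → W
L entries with 1 ≤ n ≤ 37 (n=0 is outside the asked range and is not counted): n = 4, 8, 14, 18, 22, 25, 27, 32, 35; that makes 9.

9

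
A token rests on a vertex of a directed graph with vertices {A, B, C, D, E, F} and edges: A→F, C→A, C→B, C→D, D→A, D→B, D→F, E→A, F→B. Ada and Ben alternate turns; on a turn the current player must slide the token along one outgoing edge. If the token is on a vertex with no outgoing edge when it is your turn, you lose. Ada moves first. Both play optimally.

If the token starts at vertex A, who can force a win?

Ben wins.

Positions with no move are L. A position that does have a move is losing for the player to move precisely when every available move leads to a winning position for the opponent. Fill in the labels:
Every edge goes from a vertex to one that appears earlier in the order B, F, A, E, D, C, so processing vertices in that order labels each vertex after all of its successors.
B: no outgoing edge → L
F: reaches L-position B → W
A: only reaches F(W), which is W → L
E: reaches L-position A → W
D: reaches L-position A → W
C: reaches L-position A → W
Every move from A reaches a W position, so the mover loses.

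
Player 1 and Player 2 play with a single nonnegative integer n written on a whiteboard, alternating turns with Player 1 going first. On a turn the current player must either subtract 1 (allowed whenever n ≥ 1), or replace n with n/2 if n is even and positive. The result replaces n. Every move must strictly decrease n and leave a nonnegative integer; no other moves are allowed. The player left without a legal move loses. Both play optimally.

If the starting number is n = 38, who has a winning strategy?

Build the W/L table. Terminal = L. A non-terminal position is W if it has a move to some L; otherwise it is L.
n=0: no move → L
n=1: reaches L-position 0 → W
n=2: only reaches 1(W), which is W → L
n=3: reaches L-position 2 → W
n=4: reaches L-position 2 → W
n=5: only reaches 4(W), which is W → L
n=6: reaches L-position 5 → W
n=7: only reaches 6(W), which is W → L
n=8: reaches L-position 7 → W
n=9: only reaches 8(W), which is W → L
n=10: reaches L-position 5 → W
n=11: only reaches 10(W), which is W → L
n=12: reaches L-position 11 → W
n=13: only reaches 12(W), which is W → L
n=14: reaches L-position 7 → W
n=15: only reaches 14(W), which is W → L
n=16: reaches L-position 15 → W
n=17: only reaches 16(W), which is W → L
n=18: reaches L-position 9 → W
n=19: only reaches 18(W), which is W → L
n=20: reaches L-position 19 → W
n=21: only reaches 20(W), which is W → L
n=22: reaches L-position 11 → W
n=23: only reaches 22(W), which is W → L
n=24: reaches L-position 23 → W
n=25: only reaches 24(W), which is W → L
n=26: reaches L-position 13 → W
n=27: only reaches 26(W), which is W → L
n=28: reaches L-position 27 → W
n=29: only reaches 28(W), which is W → L
n=30: reaches L-position 15 → W
n=31: only reaches 30(W), which is W → L
n=32: reaches L-position 31 → W
n=33: only reaches 32(W), which is W → L
n=34: reaches L-position 17 → W
n=35: only reaches 34(W), which is W → L
n=36: reaches L-position 35 → W
n=37: only reaches 36(W), which is W → L
n=38: reaches L-position 19 → W
The starting position 38 is W: Player 1 should move to 19, handing over an L position.

Player 1 wins.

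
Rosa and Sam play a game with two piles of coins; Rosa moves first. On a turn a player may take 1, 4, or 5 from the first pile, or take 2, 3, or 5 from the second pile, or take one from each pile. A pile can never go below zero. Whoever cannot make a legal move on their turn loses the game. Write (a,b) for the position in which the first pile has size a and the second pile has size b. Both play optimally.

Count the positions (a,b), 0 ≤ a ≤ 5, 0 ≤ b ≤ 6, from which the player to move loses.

Label each position W (a win for the player to move) or L (a loss). A position with no legal move is L; any other position is W exactly when some move reaches an L, and L when every move reaches a W.
Every move lowers a or b (never raises either), so fill the grid row by row in increasing a, and left to right within a row: each cell's successors are then already labelled.
      b=0  b=1  b=2  b=3  b=4  b=5  b=6
a=0:    L    L    W    W    W    W    W
a=1:    W    W    W    L    L    W    W
a=2:    L    L    W    W    W    W    W
a=3:    W    W    W    L    L    W    W
a=4:    W    W    L    W    W    W    L
a=5:    W    W    W    W    W    L    W
Cells with no legal move (terminal, hence L): (0,0), (0,1).
The remaining L cells, each justified by listing all of its moves:
(1,3): →(0,3)(W), (1,1)(W), (1,0)(W), (0,2)(W) — all W, so L
(1,4): →(0,4)(W), (1,2)(W), (1,1)(W), (0,3)(W) — all W, so L
(2,0): →(1,0)(W) only, which is W, so L
(2,1): →(1,1)(W), (1,0)(W) — all W, so L
(3,3): →(2,3)(W), (3,1)(W), (3,0)(W), (2,2)(W) — all W, so L
(3,4): →(2,4)(W), (3,2)(W), (3,1)(W), (2,3)(W) — all W, so L
(4,2): →(3,2)(W), (0,2)(W), (4,0)(W), (3,1)(W) — all W, so L
(4,6): →(3,6)(W), (0,6)(W), (4,4)(W), (4,3)(W), (4,1)(W), (3,5)(W) — all W, so L
(5,5): →(4,5)(W), (1,5)(W), (0,5)(W), (5,3)(W), (5,2)(W), (5,0)(W), (4,4)(W) — all W, so L
Every other cell has at least one move into one of the L cells above, so it is W.
L cells per row: a=0: 2, a=1: 2, a=2: 2, a=3: 2, a=4: 2, a=5: 1; total 11.

11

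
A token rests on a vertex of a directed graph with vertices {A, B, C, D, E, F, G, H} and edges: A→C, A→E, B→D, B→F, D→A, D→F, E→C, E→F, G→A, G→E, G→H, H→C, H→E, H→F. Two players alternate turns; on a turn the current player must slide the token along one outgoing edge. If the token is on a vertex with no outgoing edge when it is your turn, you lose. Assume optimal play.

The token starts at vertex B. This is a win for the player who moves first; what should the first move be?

Move to F.

Classify positions by backward induction: terminal positions (no move available) are L. From any other position, the mover wins iff some move reaches an L.
Every edge goes from a vertex to one that appears earlier in the order F, C, E, H, A, D, G, B, so processing vertices in that order labels each vertex after all of its successors.
F: no outgoing edge → L
C: no outgoing edge → L
E: reaches L-position C → W
H: reaches L-position C → W
A: reaches L-position C → W
D: reaches L-position F → W
G: only reaches A(W), H(W), E(W), all W → L
B: reaches L-position F → W
From B, the L positions reachable in one move are: F.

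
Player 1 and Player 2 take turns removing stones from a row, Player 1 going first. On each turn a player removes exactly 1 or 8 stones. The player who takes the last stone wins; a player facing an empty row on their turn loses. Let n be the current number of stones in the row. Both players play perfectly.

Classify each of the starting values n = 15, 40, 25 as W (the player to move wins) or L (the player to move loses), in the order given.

Compute win/loss labels from the base case upward. A position with no move is L. Any other position is W if it can reach an L in one move, else L.
n=0: no move → L
n=1: can move to 0, which is L ⇒ W
n=2: the only move is to 1(W), a W ⇒ L
n=3: can move to 2, which is L ⇒ W
n=4: the only move is to 3(W), a W ⇒ L
n=5: can move to 4, which is L ⇒ W
n=6: the only move is to 5(W), a W ⇒ L
n=7: can move to 6, which is L ⇒ W
n=8: can move to 0, which is L ⇒ W
n=9: moves to 8(W), 1(W); every one is W ⇒ L
n=10: can move to 9, which is L ⇒ W
n=11: moves to 10(W), 3(W); every one is W ⇒ L
n=12: can move to 11, which is L ⇒ W
n=13: moves to 12(W), 5(W); every one is W ⇒ L
n=14: can move to 13, which is L ⇒ W
n=15: moves to 14(W), 7(W); every one is W ⇒ L
n=16: can move to 15, which is L ⇒ W
n=17: can move to 9, which is L ⇒ W
n=18: moves to 17(W), 10(W); every one is W ⇒ L
n=19: can move to 18, which is L ⇒ W
n=20: moves to 19(W), 12(W); every one is W ⇒ L
n=21: can move to 20, which is L ⇒ W
n=22: moves to 21(W), 14(W); every one is W ⇒ L
n=23: can move to 22, which is L ⇒ W
n=24: moves to 23(W), 16(W); every one is W ⇒ L
n=25: can move to 24, which is L ⇒ W
n=26: can move to 18, which is L ⇒ W
n=27: moves to 26(W), 19(W); every one is W ⇒ L
n=28: can move to 27, which is L ⇒ W
n=29: moves to 28(W), 21(W); every one is W ⇒ L
n=30: can move to 29, which is L ⇒ W
n=31: moves to 30(W), 23(W); every one is W ⇒ L
n=32: can move to 31, which is L ⇒ W
n=33: moves to 32(W), 25(W); every one is W ⇒ L
n=34: can move to 33, which is L ⇒ W
n=35: can move to 27, which is L ⇒ W
n=36: moves to 35(W), 28(W); every one is W ⇒ L
n=37: can move to 36, which is L ⇒ W
n=38: moves to 37(W), 30(W); every one is W ⇒ L
n=39: can move to 38, which is L ⇒ W
n=40: moves to 39(W), 32(W); every one is W ⇒ L

15: L, 40: L, 25: W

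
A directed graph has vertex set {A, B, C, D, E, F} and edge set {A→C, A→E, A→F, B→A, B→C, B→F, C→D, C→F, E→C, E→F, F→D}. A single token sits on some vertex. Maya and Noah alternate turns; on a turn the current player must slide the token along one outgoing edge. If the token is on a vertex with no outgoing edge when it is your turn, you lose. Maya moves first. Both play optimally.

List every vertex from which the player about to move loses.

B, D, E

Compute win/loss labels from the base case upward. A position with no move is L. Any other position is W if it can reach an L in one move, else L.
Every edge goes from a vertex to one that appears earlier in the order D, F, C, E, A, B, so processing vertices in that order labels each vertex after all of its successors.
D: no outgoing edge → L
F: W (go to D, an L position)
C: W (go to D, an L position)
E: L (options C(W), F(W) are all W)
A: W (go to E, an L position)
B: L (options A(W), C(W), F(W) are all W)
The losing starting vertices are exactly the entries labelled L in this table (3 of them).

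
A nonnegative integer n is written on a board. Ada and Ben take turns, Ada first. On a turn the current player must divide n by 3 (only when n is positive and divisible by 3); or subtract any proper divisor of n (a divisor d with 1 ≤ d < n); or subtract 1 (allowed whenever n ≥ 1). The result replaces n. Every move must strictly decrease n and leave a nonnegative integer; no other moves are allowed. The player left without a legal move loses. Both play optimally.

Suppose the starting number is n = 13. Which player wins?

Ben wins.

Positions with no move are L. A position that does have a move is losing for the player to move precisely when every available move leads to a winning position for the opponent. Fill in the labels:
n=0: no move → L
n=1: reaches L-position 0 → W
n=2: only reaches 1(W), which is W → L
n=3: reaches L-position 2 → W
n=4: reaches L-position 2 → W
n=5: only reaches 4(W), which is W → L
n=6: reaches L-position 2 → W
n=7: only reaches 6(W), which is W → L
n=8: reaches L-position 7 → W
n=9: only reaches 3(W), 6(W), 8(W), all W → L
n=10: reaches L-position 5 → W
n=11: only reaches 10(W), which is W → L
n=12: reaches L-position 9 → W
n=13: only reaches 12(W), which is W → L
Every move from 13 reaches a W position, so the mover loses.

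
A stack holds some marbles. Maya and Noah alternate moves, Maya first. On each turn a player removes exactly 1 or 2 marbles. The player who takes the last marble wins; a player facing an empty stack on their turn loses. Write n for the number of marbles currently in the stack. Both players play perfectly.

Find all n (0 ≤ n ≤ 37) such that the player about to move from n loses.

Label each position W (a win for the player to move) or L (a loss). A position with no legal move is L; any other position is W exactly when some move reaches an L, and L when every move reaches a W.
n=0: no move → L
n=1: reaches L-position 0 → W
n=2: reaches L-position 0 → W
n=3: only reaches 2(W), 1(W), all W → L
n=4: reaches L-position 3 → W
n=5: reaches L-position 3 → W
n=6: only reaches 5(W), 4(W), all W → L
n=7: reaches L-position 6 → W
n=8: reaches L-position 6 → W
n=9: only reaches 8(W), 7(W), all W → L
n=10: reaches L-position 9 → W
n=11: reaches L-position 9 → W
n=12: only reaches 11(W), 10(W), all W → L
n=13: reaches L-position 12 → W
n=14: reaches L-position 12 → W
n=15: only reaches 14(W), 13(W), all W → L
n=16: reaches L-position 15 → W
n=17: reaches L-position 15 → W
n=18: only reaches 17(W), 16(W), all W → L
n=19: reaches L-position 18 → W
n=20: reaches L-position 18 → W
n=21: only reaches 20(W), 19(W), all W → L
n=22: reaches L-position 21 → W
n=23: reaches L-position 21 → W
n=24: only reaches 23(W), 22(W), all W → L
n=25: reaches L-position 24 → W
n=26: reaches L-position 24 → W
n=27: only reaches 26(W), 25(W), all W → L
n=28: reaches L-position 27 → W
n=29: reaches L-position 27 → W
n=30: only reaches 29(W), 28(W), all W → L
n=31: reaches L-position 30 → W
n=32: reaches L-position 30 → W
n=33: only reaches 32(W), 31(W), all W → L
n=34: reaches L-position 33 → W
n=35: reaches L-position 33 → W
n=36: only reaches 35(W), 34(W), all W → L
n=37: reaches L-position 36 → W
Reading off the rows marked L gives the requested list; there are 13 such values of n.

0, 3, 6, 9, 12, 15, 18, 21, 24, 27, 30, 33, 36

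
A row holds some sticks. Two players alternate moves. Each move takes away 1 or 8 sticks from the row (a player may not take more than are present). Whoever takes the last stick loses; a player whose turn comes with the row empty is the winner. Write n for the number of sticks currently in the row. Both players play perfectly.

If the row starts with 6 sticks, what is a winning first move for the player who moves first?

Remove 1, leaving 5.

Compute win/loss labels from the base case upward. A position with no move is W. Any other position is W if it can reach an L in one move, else L.
n=0: no move; the opponent has just taken the last stick and therefore loses → W
n=1: L (sole option 0(W) is W)
n=2: W (go to 1, an L position)
n=3: L (sole option 2(W) is W)
n=4: W (go to 3, an L position)
n=5: L (sole option 4(W) is W)
n=6: W (go to 5, an L position)
From 6, the L positions reachable in one move are: 5.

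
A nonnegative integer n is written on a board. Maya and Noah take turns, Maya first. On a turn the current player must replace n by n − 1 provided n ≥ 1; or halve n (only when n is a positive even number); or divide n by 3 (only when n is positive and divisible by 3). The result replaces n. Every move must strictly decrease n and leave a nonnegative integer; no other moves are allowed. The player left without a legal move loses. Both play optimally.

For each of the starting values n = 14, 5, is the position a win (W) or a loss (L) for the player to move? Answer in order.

Positions with no move are L. A position that does have a move is losing for the player to move precisely when every available move leads to a winning position for the opponent. Fill in the labels:
n=0: no move → L
n=1: W (go to 0, an L position)
n=2: L (sole option 1(W) is W)
n=3: W (go to 2, an L position)
n=4: W (go to 2, an L position)
n=5: L (sole option 4(W) is W)
n=6: W (go to 2, an L position)
n=7: L (sole option 6(W) is W)
n=8: W (go to 7, an L position)
n=9: L (options 3(W), 8(W) are all W)
n=10: W (go to 5, an L position)
n=11: L (sole option 10(W) is W)
n=12: W (go to 11, an L position)
n=13: L (sole option 12(W) is W)
n=14: W (go to 7, an L position)

14: W, 5: L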